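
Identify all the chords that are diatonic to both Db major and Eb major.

Triads in Db major: Db (I), Ebm (ii), Fm (iii), Gb (IV), Ab (V), Bbm (vi), Cdim (vii°).
Triads in Eb major: Eb (I), Fm (ii), Gm (iii), Ab (IV), Bb (V), Cm (vi), Ddim (vii°).
Shared triads with their functions: Fm (iii in Db major, ii in Eb major); Ab (V in Db major, IV in Eb major).

Fm, Ab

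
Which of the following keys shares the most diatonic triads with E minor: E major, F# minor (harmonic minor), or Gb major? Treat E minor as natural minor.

Triads of E minor (natural minor): E minor (i), F# diminished (ii°), G major (III), A minor (iv), B minor (v), C major (VI), D major (VII).
E major shares 0: none.
F# minor (harmonic minor) shares 2: Bm, D.
Gb major shares 0: none.
The most common triads (2) are shared with F# minor.

F# minor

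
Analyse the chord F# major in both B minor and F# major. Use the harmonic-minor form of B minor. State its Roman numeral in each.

V in B minor; I in F# major

The scale of B minor (harmonic minor) is B C# D E F# G A#; F# is degree 5, and the triad built there (F#-A#-C#) is major, so it is V.
The scale of F# major is F# G# A# B C# D# E#; F# is degree 1, and the triad built there (F#-A#-C#) is major, so it is I.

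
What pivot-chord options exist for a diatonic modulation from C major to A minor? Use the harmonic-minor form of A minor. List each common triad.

Dm, F, Am, Bdim

Triads in C major: C (I), Dm (ii), Em (iii), F (IV), G (V), Am (vi), Bdim (vii°).
Triads in A minor (harmonic minor): Am (i), Bdim (ii°), Caug (III+), Dm (iv), E (V), F (VI), G♯dim (vii°).
Shared triads with their functions: Dm (ii in C major, iv in A minor); F (IV in C major, VI in A minor); Am (vi in C major, i in A minor); Bdim (vii° in C major, ii° in A minor).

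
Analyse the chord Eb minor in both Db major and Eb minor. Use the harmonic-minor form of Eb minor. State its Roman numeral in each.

ii in Db major; i in Eb minor

The scale of Db major is Db Eb F Gb Ab Bb C; Eb is degree 2, and the triad built there (Eb-Gb-Bb) is minor, so it is ii.
The scale of Eb minor (harmonic minor) is Eb F Gb Ab Bb Cb D; Eb is degree 1, and the triad built there (Eb-Gb-Bb) is minor, so it is i.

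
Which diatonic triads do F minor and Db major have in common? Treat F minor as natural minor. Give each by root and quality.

Triads in F minor (natural minor): Fm (i), Gdim (ii°), Ab (III), Bbm (iv), Cm (v), Db (VI), Eb (VII).
Triads in Db major: Db (I), Ebm (ii), Fm (iii), Gb (IV), Ab (V), Bbm (vi), Cdim (vii°).
Shared triads with their functions: Fm (i in F minor, iii in Db major); Ab (III in F minor, V in Db major); Bbm (iv in F minor, vi in Db major); Db (VI in F minor, I in Db major).

Fm, Ab, Bbm, Db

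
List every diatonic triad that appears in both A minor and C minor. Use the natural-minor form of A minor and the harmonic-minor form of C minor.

Bdim, G

Triads in A minor (natural minor): Am (i), Bdim (ii°), C (III), Dm (iv), Em (v), F (VI), G (VII).
Triads in C minor (harmonic minor): Cm (i), Ddim (ii°), Ebaug (III+), Fm (iv), G (V), Ab (VI), Bdim (vii°).
Shared triads with their functions: Bdim (ii° in A minor, vii° in C minor); G (VII in A minor, V in C minor).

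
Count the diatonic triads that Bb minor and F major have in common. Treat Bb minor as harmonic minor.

Diatonic triads of Bb minor (harmonic minor): Bbm (i), Cdim (ii°), Dbaug (III+), Ebm (iv), F (V), Gb (VI), Adim (vii°).
Diatonic triads of F major: F (I), Gm (ii), Am (iii), Bb (IV), C (V), Dm (vi), Edim (vii°).
Matching root and quality in both lists: F.
That gives 1 common triad.

1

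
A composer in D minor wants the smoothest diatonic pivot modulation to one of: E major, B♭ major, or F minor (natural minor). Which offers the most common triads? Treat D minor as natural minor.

Triads of D minor (natural minor): Dm (i), Edim (ii°), F (III), Gm (iv), Am (v), B♭ (VI), C (VII).
E major shares 0: none.
B♭ major shares 4: Dm, F, Gm, B♭.
F minor (natural minor) shares 0: none.
The most common triads (4) are shared with B♭ major.

B♭ major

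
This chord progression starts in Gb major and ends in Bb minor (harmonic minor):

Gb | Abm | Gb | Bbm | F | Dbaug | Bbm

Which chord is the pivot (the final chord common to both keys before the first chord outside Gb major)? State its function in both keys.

Chords diatonic to Gb major: Gb, Abm, Bbm, Cb, Db, Ebm, Fdim.
Reading the progression, the first chord not in that set is F, so the modulation leaves Gb major there.
The chord immediately before F is Bbm, which is diatonic to both keys: iii in Gb major and i in Bb minor.

Bbm — iii in Gb major, i in Bb minor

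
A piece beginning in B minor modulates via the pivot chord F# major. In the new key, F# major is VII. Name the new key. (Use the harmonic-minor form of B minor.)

The numeral VII denotes a major triad on scale degree 7. With F# on degree 7, the tonic of the new key is G#.
Degree 7 carries a major triad in natural-minor keys, so the destination is G# minor.
Check: the diatonic triads of G# minor (natural minor) are G#m (i), A#dim (ii°), B (III), C#m (iv), D#m (v), E (VI), F# (VII) — F# major is indeed VII.

G# minor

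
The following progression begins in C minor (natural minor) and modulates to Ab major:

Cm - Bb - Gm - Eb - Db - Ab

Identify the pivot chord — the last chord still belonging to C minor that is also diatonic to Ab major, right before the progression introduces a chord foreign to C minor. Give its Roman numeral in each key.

Eb — III in C minor, V in Ab major

Chords diatonic to C minor: Cm, Ddim, Eb, Fm, Gm, Ab, Bb.
Reading the progression, the first chord not in that set is Db, so the modulation leaves C minor there.
The chord immediately before Db is Eb, which is diatonic to both keys: III in C minor and V in Ab major.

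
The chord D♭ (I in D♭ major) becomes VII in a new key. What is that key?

E♭ minor

The numeral VII denotes a major triad on scale degree 7. With D♭ on degree 7, the tonic of the new key is E♭.
Degree 7 carries a major triad in natural-minor keys, so the destination is E♭ minor.
Check: the diatonic triads of E♭ minor (natural minor) are E♭m (i), Fdim (ii°), G♭ (III), A♭m (iv), B♭m (v), C♭ (VI), D♭ (VII) — D♭ is indeed VII.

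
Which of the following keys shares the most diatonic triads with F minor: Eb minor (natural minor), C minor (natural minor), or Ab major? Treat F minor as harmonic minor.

Triads of F minor (harmonic minor): Fm (i), Gdim (ii°), Abaug (III+), Bbm (iv), C (V), Db (VI), Edim (vii°).
Eb minor (natural minor) shares 2: Bbm, Db.
C minor (natural minor) shares 1: Fm.
Ab major shares 4: Fm, Gdim, Bbm, Db.
The most common triads (4) are shared with Ab major.

Ab major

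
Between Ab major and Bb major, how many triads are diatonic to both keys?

2

Diatonic triads of Ab major: Ab major (I), Bb minor (ii), C minor (iii), Db major (IV), Eb major (V), F minor (vi), G diminished (vii°).
Diatonic triads of Bb major: Bb major (I), C minor (ii), D minor (iii), Eb major (IV), F major (V), G minor (vi), A diminished (vii°).
Matching root and quality in both lists: C minor, Eb major.
That gives 2 common triads.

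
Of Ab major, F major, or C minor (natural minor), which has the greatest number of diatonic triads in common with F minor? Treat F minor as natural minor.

Ab major

Triads of F minor (natural minor): F minor (i), G diminished (ii°), Ab major (III), Bb minor (iv), C minor (v), Db major (VI), Eb major (VII).
Ab major shares 7: Fm, Gdim, Ab, Bbm, Cm, Db, Eb.
F major shares 0: none.
C minor (natural minor) shares 4: Fm, Ab, Cm, Eb.
The most common triads (7) are shared with Ab major.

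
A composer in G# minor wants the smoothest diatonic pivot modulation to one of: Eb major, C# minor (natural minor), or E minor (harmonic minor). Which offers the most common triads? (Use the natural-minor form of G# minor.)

C# minor

Triads of G# minor (natural minor): G#m (i), A#dim (ii°), B (III), C#m (iv), D#m (v), E (VI), F# (VII).
Eb major shares 0: none.
C# minor (natural minor) shares 4: G#m, B, C#m, E.
E minor (harmonic minor) shares 1: B.
The most common triads (4) are shared with C# minor.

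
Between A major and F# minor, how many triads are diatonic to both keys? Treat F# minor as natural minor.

Diatonic triads of A major: A (I), Bm (ii), C#m (iii), D (IV), E (V), F#m (vi), G#dim (vii°).
Diatonic triads of F# minor (natural minor): F#m (i), G#dim (ii°), A (III), Bm (iv), C#m (v), D (VI), E (VII).
Matching root and quality in both lists: A, Bm, C#m, D, E, F#m, G#dim.
That gives 7 common triads.

7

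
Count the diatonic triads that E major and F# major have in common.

2

Diatonic triads of E major: E (I), F#m (ii), G#m (iii), A (IV), B (V), C#m (vi), D#dim (vii°).
Diatonic triads of F# major: F# (I), G#m (ii), A#m (iii), B (IV), C# (V), D#m (vi), E#dim (vii°).
Matching root and quality in both lists: G#m, B.
That gives 2 common triads.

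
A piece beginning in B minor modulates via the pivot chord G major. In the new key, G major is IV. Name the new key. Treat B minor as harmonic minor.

D major

The numeral IV denotes a major triad on scale degree 4. With G on degree 4, the tonic of the new key is D.
Degree 4 carries a major triad in major keys, so the destination is D major.
Check: the diatonic triads of D major are D (I), Em (ii), F#m (iii), G (IV), A (V), Bm (vi), C#dim (vii°) — G major is indeed IV.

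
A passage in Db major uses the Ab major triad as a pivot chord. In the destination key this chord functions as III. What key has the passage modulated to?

The numeral III denotes a major triad on scale degree 3. With Ab on degree 3, the tonic of the new key is F.
Degree 3 carries a major triad in natural-minor keys, so the destination is F minor.
Check: the diatonic triads of F minor (natural minor) are Fm (i), Gdim (ii°), Ab (III), Bbm (iv), Cm (v), Db (VI), Eb (VII) — Ab major is indeed III.

F minor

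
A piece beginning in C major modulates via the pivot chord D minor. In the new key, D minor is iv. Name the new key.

The numeral iv denotes a minor triad on scale degree 4. With D on degree 4, the tonic of the new key is A.
Degree 4 carries a minor triad in minor keys, so the destination is A minor.
Check: the diatonic triads of A minor (natural minor) are Am (i), Bdim (ii°), C (III), Dm (iv), Em (v), F (VI), G (VII) — D minor is indeed iv.

A minor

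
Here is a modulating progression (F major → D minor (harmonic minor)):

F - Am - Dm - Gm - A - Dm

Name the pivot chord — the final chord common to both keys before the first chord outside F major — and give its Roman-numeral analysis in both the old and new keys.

Gm — ii in F major, iv in D minor

Chords diatonic to F major: F, Gm, Am, Bb, C, Dm, Edim.
Reading the progression, the first chord not in that set is A, so the modulation leaves F major there.
The chord immediately before A is Gm, which is diatonic to both keys: ii in F major and iv in D minor.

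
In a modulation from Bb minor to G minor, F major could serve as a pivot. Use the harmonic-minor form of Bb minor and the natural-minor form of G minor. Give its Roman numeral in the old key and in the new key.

V in Bb minor; VII in G minor

The scale of Bb minor (harmonic minor) is Bb C Db Eb F Gb A; F is degree 5, and the triad built there (F-A-C) is major, so it is V.
The scale of G minor (natural minor) is G A Bb C D Eb F; F is degree 7, and the triad built there (F-A-C) is major, so it is VII.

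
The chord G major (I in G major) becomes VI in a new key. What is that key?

B minor

The numeral VI denotes a major triad on scale degree 6. With G on degree 6, the tonic of the new key is B.
Degree 6 carries a major triad in minor keys, so the destination is B minor.
Check: the diatonic triads of B minor (natural minor) are Bm (i), C#dim (ii°), D (III), Em (iv), F#m (v), G (VI), A (VII) — G major is indeed VI.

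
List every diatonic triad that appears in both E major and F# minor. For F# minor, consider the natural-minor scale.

Triads in E major: E (I), F#m (ii), G#m (iii), A (IV), B (V), C#m (vi), D#dim (vii°).
Triads in F# minor (natural minor): F#m (i), G#dim (ii°), A (III), Bm (iv), C#m (v), D (VI), E (VII).
Shared triads with their functions: E (I in E major, VII in F# minor); F#m (ii in E major, i in F# minor); A (IV in E major, III in F# minor); C#m (vi in E major, v in F# minor).

E, F#m, A, C#m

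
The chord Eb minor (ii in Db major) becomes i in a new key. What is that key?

The numeral i denotes a minor triad on scale degree 1. With Eb on degree 1, the tonic of the new key is Eb.
Degree 1 carries a minor triad in minor keys, so the destination is Eb minor.
Check: the diatonic triads of Eb minor (natural minor) are Ebm (i), Fdim (ii°), Gb (III), Abm (iv), Bbm (v), Cb (VI), Db (VII) — Eb minor is indeed i.

Eb minor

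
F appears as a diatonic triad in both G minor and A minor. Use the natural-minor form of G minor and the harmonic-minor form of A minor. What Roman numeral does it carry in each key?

VII in G minor; VI in A minor

The scale of G minor (natural minor) is G A Bb C D Eb F; F is degree 7, and the triad built there (F-A-C) is major, so it is VII.
The scale of A minor (harmonic minor) is A B C D E F G#; F is degree 6, and the triad built there (F-A-C) is major, so it is VI.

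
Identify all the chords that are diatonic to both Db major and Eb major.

Fm, Ab

Triads in Db major: Db (I), Ebm (ii), Fm (iii), Gb (IV), Ab (V), Bbm (vi), Cdim (vii°).
Triads in Eb major: Eb (I), Fm (ii), Gm (iii), Ab (IV), Bb (V), Cm (vi), Ddim (vii°).
Shared triads with their functions: Fm (iii in Db major, ii in Eb major); Ab (V in Db major, IV in Eb major).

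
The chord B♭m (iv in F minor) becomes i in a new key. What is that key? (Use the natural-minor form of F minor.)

B♭ minor

The numeral i denotes a minor triad on scale degree 1. With B♭ on degree 1, the tonic of the new key is B♭.
Degree 1 carries a minor triad in minor keys, so the destination is B♭ minor.
Check: the diatonic triads of B♭ minor (natural minor) are B♭m (i), Cdim (ii°), D♭ (III), E♭m (iv), Fm (v), G♭ (VI), A♭ (VII) — B♭m is indeed i.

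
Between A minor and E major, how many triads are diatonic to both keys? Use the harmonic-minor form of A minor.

1

Diatonic triads of A minor (harmonic minor): A minor (i), B diminished (ii°), C augmented (III+), D minor (iv), E major (V), F major (VI), G# diminished (vii°).
Diatonic triads of E major: E major (I), F# minor (ii), G# minor (iii), A major (IV), B major (V), C# minor (vi), D# diminished (vii°).
Matching root and quality in both lists: E major.
That gives 1 common triad.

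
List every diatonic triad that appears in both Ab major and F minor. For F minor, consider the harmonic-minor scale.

Triads in Ab major: Ab (I), Bbm (ii), Cm (iii), Db (IV), Eb (V), Fm (vi), Gdim (vii°).
Triads in F minor (harmonic minor): Fm (i), Gdim (ii°), Abaug (III+), Bbm (iv), C (V), Db (VI), Edim (vii°).
Shared triads with their functions: Bbm (ii in Ab major, iv in F minor); Db (IV in Ab major, VI in F minor); Fm (vi in Ab major, i in F minor); Gdim (vii° in Ab major, ii° in F minor).

Bbm, Db, Fm, Gdim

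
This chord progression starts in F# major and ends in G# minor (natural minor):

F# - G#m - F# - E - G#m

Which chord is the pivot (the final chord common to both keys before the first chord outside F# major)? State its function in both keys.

Chords diatonic to F# major: F#, G#m, A#m, B, C#, D#m, E#dim.
Reading the progression, the first chord not in that set is E, so the modulation leaves F# major there.
The chord immediately before E is F#, which is diatonic to both keys: I in F# major and VII in G# minor.

F# — I in F# major, VII in G# minor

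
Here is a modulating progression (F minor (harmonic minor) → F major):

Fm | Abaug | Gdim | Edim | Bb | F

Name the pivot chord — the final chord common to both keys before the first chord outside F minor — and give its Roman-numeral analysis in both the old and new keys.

Edim — vii° in F minor, vii° in F major

Chords diatonic to F minor: Fm, Gdim, Abaug, Bbm, C, Db, Edim.
Reading the progression, the first chord not in that set is Bb, so the modulation leaves F minor there.
The chord immediately before Bb is Edim, which is diatonic to both keys: vii° in F minor and vii° in F major.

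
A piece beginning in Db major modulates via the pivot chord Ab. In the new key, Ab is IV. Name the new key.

Eb major

The numeral IV denotes a major triad on scale degree 4. With Ab on degree 4, the tonic of the new key is Eb.
Degree 4 carries a major triad in major keys, so the destination is Eb major.
Check: the diatonic triads of Eb major are Eb (I), Fm (ii), Gm (iii), Ab (IV), Bb (V), Cm (vi), Ddim (vii°) — Ab is indeed IV.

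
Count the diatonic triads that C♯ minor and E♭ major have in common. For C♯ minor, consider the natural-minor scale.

0

Diatonic triads of C♯ minor (natural minor): C♯m (i), D♯dim (ii°), E (III), F♯m (iv), G♯m (v), A (VI), B (VII).
Diatonic triads of E♭ major: E♭ (I), Fm (ii), Gm (iii), A♭ (IV), B♭ (V), Cm (vi), Ddim (vii°).
No triad has the same root and quality in both keys.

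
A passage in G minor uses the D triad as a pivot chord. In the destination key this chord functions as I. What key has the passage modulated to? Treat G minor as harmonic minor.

D major

The numeral I denotes a major triad on scale degree 1. With D on degree 1, the tonic of the new key is D.
Degree 1 carries a major triad in major keys, so the destination is D major.
Check: the diatonic triads of D major are D (I), Em (ii), F#m (iii), G (IV), A (V), Bm (vi), C#dim (vii°) — D is indeed I.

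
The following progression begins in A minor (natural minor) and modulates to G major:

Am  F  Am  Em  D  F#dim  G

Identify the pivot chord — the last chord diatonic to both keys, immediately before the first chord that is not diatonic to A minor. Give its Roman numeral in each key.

Chords diatonic to A minor: Am, Bdim, C, Dm, Em, F, G.
Reading the progression, the first chord not in that set is D, so the modulation leaves A minor there.
The chord immediately before D is Em, which is diatonic to both keys: v in A minor and vi in G major.

Em — v in A minor, vi in G major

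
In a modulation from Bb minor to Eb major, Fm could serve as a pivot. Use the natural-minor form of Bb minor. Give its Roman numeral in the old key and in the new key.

The scale of Bb minor (natural minor) is Bb C Db Eb F Gb Ab; F is degree 5, and the triad built there (F-Ab-C) is minor, so it is v.
The scale of Eb major is Eb F G Ab Bb C D; F is degree 2, and the triad built there (F-Ab-C) is minor, so it is ii.

v in Bb minor; ii in Eb major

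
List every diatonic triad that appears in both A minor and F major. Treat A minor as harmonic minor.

Am, Dm, F

Triads in A minor (harmonic minor): Am (i), Bdim (ii°), Caug (III+), Dm (iv), E (V), F (VI), G#dim (vii°).
Triads in F major: F (I), Gm (ii), Am (iii), Bb (IV), C (V), Dm (vi), Edim (vii°).
Shared triads with their functions: Am (i in A minor, iii in F major); Dm (iv in A minor, vi in F major); F (VI in A minor, I in F major).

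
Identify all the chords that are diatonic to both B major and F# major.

B, D#m, F#, G#m

Triads in B major: B major (I), C# minor (ii), D# minor (iii), E major (IV), F# major (V), G# minor (vi), A# diminished (vii°).
Triads in F# major: F# major (I), G# minor (ii), A# minor (iii), B major (IV), C# major (V), D# minor (vi), E# diminished (vii°).
Shared triads with their functions: B major (I in B major, IV in F# major); D# minor (iii in B major, vi in F# major); F# major (V in B major, I in F# major); G# minor (vi in B major, ii in F# major).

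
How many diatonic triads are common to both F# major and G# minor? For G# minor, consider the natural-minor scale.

Diatonic triads of F# major: F# major (I), G# minor (ii), A# minor (iii), B major (IV), C# major (V), D# minor (vi), E# diminished (vii°).
Diatonic triads of G# minor (natural minor): G# minor (i), A# diminished (ii°), B major (III), C# minor (iv), D# minor (v), E major (VI), F# major (VII).
Matching root and quality in both lists: F# major, G# minor, B major, D# minor.
That gives 4 common triads.

4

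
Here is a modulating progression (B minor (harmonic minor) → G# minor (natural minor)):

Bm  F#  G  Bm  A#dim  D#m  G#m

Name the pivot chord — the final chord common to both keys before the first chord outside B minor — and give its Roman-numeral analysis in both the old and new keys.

Chords diatonic to B minor: Bm, C#dim, Daug, Em, F#, G, A#dim.
Reading the progression, the first chord not in that set is D#m, so the modulation leaves B minor there.
The chord immediately before D#m is A#dim, which is diatonic to both keys: vii° in B minor and ii° in G# minor.

A#dim — vii° in B minor, ii° in G# minor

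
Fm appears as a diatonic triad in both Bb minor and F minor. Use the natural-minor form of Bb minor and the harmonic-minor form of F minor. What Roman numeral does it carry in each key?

The scale of Bb minor (natural minor) is Bb C Db Eb F Gb Ab; F is degree 5, and the triad built there (F-Ab-C) is minor, so it is v.
The scale of F minor (harmonic minor) is F G Ab Bb C Db E; F is degree 1, and the triad built there (F-Ab-C) is minor, so it is i.

v in Bb minor; i in F minor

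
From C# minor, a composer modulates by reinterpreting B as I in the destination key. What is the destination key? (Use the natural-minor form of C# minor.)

B major

The numeral I denotes a major triad on scale degree 1. With B on degree 1, the tonic of the new key is B.
Degree 1 carries a major triad in major keys, so the destination is B major.
Check: the diatonic triads of B major are B (I), C#m (ii), D#m (iii), E (IV), F# (V), G#m (vi), A#dim (vii°) — B is indeed I.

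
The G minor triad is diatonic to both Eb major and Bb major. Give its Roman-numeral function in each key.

iii in Eb major; vi in Bb major

The scale of Eb major is Eb F G Ab Bb C D; G is degree 3, and the triad built there (G-Bb-D) is minor, so it is iii.
The scale of Bb major is Bb C D Eb F G A; G is degree 6, and the triad built there (G-Bb-D) is minor, so it is vi.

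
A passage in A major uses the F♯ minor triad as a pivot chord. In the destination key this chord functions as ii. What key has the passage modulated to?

E major

The numeral ii denotes a minor triad on scale degree 2. With F♯ on degree 2, the tonic of the new key is E.
Degree 2 carries a minor triad in major keys, so the destination is E major.
Check: the diatonic triads of E major are E (I), F♯m (ii), G♯m (iii), A (IV), B (V), C♯m (vi), D♯dim (vii°) — F♯ minor is indeed ii.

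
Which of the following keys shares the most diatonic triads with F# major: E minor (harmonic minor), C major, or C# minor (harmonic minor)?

Triads of F# major: F# major (I), G# minor (ii), A# minor (iii), B major (IV), C# major (V), D# minor (vi), E# diminished (vii°).
E minor (harmonic minor) shares 1: B.
C major shares 0: none.
C# minor (harmonic minor) shares 0: none.
The most common triads (1) are shared with E minor.

E minor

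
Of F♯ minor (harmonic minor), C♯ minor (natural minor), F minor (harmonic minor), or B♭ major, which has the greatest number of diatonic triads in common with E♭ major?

Triads of E♭ major: E♭ (I), Fm (ii), Gm (iii), A♭ (IV), B♭ (V), Cm (vi), Ddim (vii°).
F♯ minor (harmonic minor) shares 0: none.
C♯ minor (natural minor) shares 0: none.
F minor (harmonic minor) shares 1: Fm.
B♭ major shares 4: E♭, Gm, B♭, Cm.
The most common triads (4) are shared with B♭ major.

B♭ major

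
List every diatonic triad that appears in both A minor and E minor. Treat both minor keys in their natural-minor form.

Am, C, Em, G

Triads in A minor (natural minor): Am (i), Bdim (ii°), C (III), Dm (iv), Em (v), F (VI), G (VII).
Triads in E minor (natural minor): Em (i), F#dim (ii°), G (III), Am (iv), Bm (v), C (VI), D (VII).
Shared triads with their functions: Am (i in A minor, iv in E minor); C (III in A minor, VI in E minor); Em (v in A minor, i in E minor); G (VII in A minor, III in E minor).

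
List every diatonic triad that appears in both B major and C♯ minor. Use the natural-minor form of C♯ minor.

B, C♯m, E, G♯m

Triads in B major: B (I), C♯m (ii), D♯m (iii), E (IV), F♯ (V), G♯m (vi), A♯dim (vii°).
Triads in C♯ minor (natural minor): C♯m (i), D♯dim (ii°), E (III), F♯m (iv), G♯m (v), A (VI), B (VII).
Shared triads with their functions: B (I in B major, VII in C♯ minor); C♯m (ii in B major, i in C♯ minor); E (IV in B major, III in C♯ minor); G♯m (vi in B major, v in C♯ minor).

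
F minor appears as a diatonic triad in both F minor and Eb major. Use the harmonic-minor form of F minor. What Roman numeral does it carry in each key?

i in F minor; ii in Eb major

The scale of F minor (harmonic minor) is F G Ab Bb C Db E; F is degree 1, and the triad built there (F-Ab-C) is minor, so it is i.
The scale of Eb major is Eb F G Ab Bb C D; F is degree 2, and the triad built there (F-Ab-C) is minor, so it is ii.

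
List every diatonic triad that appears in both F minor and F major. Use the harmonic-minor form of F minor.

Triads in F minor (harmonic minor): Fm (i), Gdim (ii°), Abaug (III+), Bbm (iv), C (V), Db (VI), Edim (vii°).
Triads in F major: F (I), Gm (ii), Am (iii), Bb (IV), C (V), Dm (vi), Edim (vii°).
Shared triads with their functions: C (V in F minor, V in F major); Edim (vii° in F minor, vii° in F major).

C, Edim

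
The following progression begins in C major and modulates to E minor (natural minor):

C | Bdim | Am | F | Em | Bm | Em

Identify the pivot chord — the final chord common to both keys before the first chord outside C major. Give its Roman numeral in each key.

Em — iii in C major, i in E minor

Chords diatonic to C major: C, Dm, Em, F, G, Am, Bdim.
Reading the progression, the first chord not in that set is Bm, so the modulation leaves C major there.
The chord immediately before Bm is Em, which is diatonic to both keys: iii in C major and i in E minor.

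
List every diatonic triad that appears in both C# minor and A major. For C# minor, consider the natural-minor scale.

C#m, E, F#m, A

Triads in C# minor (natural minor): C#m (i), D#dim (ii°), E (III), F#m (iv), G#m (v), A (VI), B (VII).
Triads in A major: A (I), Bm (ii), C#m (iii), D (IV), E (V), F#m (vi), G#dim (vii°).
Shared triads with their functions: C#m (i in C# minor, iii in A major); E (III in C# minor, V in A major); F#m (iv in C# minor, vi in A major); A (VI in C# minor, I in A major).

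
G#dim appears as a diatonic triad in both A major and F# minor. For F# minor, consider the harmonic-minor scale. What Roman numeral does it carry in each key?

The scale of A major is A B C# D E F# G#; G# is degree 7, and the triad built there (G#-B-D) is diminished, so it is vii°.
The scale of F# minor (harmonic minor) is F# G# A B C# D E#; G# is degree 2, and the triad built there (G#-B-D) is diminished, so it is ii°.

vii° in A major; ii° in F# minor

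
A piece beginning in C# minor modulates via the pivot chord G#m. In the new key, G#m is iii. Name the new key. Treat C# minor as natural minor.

The numeral iii denotes a minor triad on scale degree 3. With G# on degree 3, the tonic of the new key is E.
Degree 3 carries a minor triad in major keys, so the destination is E major.
Check: the diatonic triads of E major are E (I), F#m (ii), G#m (iii), A (IV), B (V), C#m (vi), D#dim (vii°) — G#m is indeed iii.

E major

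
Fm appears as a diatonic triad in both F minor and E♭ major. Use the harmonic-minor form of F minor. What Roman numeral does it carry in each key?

i in F minor; ii in E♭ major

The scale of F minor (harmonic minor) is F G A♭ B♭ C D♭ E; F is degree 1, and the triad built there (F-A♭-C) is minor, so it is i.
The scale of E♭ major is E♭ F G A♭ B♭ C D; F is degree 2, and the triad built there (F-A♭-C) is minor, so it is ii.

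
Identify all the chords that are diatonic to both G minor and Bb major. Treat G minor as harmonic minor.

Triads in G minor (harmonic minor): G minor (i), A diminished (ii°), Bb augmented (III+), C minor (iv), D major (V), Eb major (VI), F# diminished (vii°).
Triads in Bb major: Bb major (I), C minor (ii), D minor (iii), Eb major (IV), F major (V), G minor (vi), A diminished (vii°).
Shared triads with their functions: G minor (i in G minor, vi in Bb major); A diminished (ii° in G minor, vii° in Bb major); C minor (iv in G minor, ii in Bb major); Eb major (VI in G minor, IV in Bb major).

Gm, Adim, Cm, Eb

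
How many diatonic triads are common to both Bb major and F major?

Diatonic triads of Bb major: Bb (I), Cm (ii), Dm (iii), Eb (IV), F (V), Gm (vi), Adim (vii°).
Diatonic triads of F major: F (I), Gm (ii), Am (iii), Bb (IV), C (V), Dm (vi), Edim (vii°).
Matching root and quality in both lists: Bb, Dm, F, Gm.
That gives 4 common triads.

4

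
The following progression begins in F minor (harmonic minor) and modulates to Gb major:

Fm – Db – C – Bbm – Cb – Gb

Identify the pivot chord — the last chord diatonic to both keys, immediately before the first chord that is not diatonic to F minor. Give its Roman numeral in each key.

Chords diatonic to F minor: Fm, Gdim, Abaug, Bbm, C, Db, Edim.
Reading the progression, the first chord not in that set is Cb, so the modulation leaves F minor there.
The chord immediately before Cb is Bbm, which is diatonic to both keys: iv in F minor and iii in Gb major.

Bbm — iv in F minor, iii in Gb major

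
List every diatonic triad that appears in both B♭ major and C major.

Triads in B♭ major: B♭ (I), Cm (ii), Dm (iii), E♭ (IV), F (V), Gm (vi), Adim (vii°).
Triads in C major: C (I), Dm (ii), Em (iii), F (IV), G (V), Am (vi), Bdim (vii°).
Shared triads with their functions: Dm (iii in B♭ major, ii in C major); F (V in B♭ major, IV in C major).

Dm, F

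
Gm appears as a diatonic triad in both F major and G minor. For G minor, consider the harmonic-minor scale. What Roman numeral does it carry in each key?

The scale of F major is F G A B♭ C D E; G is degree 2, and the triad built there (G-B♭-D) is minor, so it is ii.
The scale of G minor (harmonic minor) is G A B♭ C D E♭ F♯; G is degree 1, and the triad built there (G-B♭-D) is minor, so it is i.

ii in F major; i in G minor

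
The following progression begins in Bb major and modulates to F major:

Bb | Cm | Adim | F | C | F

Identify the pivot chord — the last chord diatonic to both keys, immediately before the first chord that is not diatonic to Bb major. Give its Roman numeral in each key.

Chords diatonic to Bb major: Bb, Cm, Dm, Eb, F, Gm, Adim.
Reading the progression, the first chord not in that set is C, so the modulation leaves Bb major there.
The chord immediately before C is F, which is diatonic to both keys: V in Bb major and I in F major.

F — V in Bb major, I in F major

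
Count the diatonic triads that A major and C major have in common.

Diatonic triads of A major: A (I), Bm (ii), C#m (iii), D (IV), E (V), F#m (vi), G#dim (vii°).
Diatonic triads of C major: C (I), Dm (ii), Em (iii), F (IV), G (V), Am (vi), Bdim (vii°).
No triad has the same root and quality in both keys.

0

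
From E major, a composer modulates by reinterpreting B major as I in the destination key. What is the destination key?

B major

The numeral I denotes a major triad on scale degree 1. With B on degree 1, the tonic of the new key is B.
Degree 1 carries a major triad in major keys, so the destination is B major.
Check: the diatonic triads of B major are B (I), C#m (ii), D#m (iii), E (IV), F# (V), G#m (vi), A#dim (vii°) — B major is indeed I.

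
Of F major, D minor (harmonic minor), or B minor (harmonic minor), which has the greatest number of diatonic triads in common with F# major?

B minor

Triads of F# major: F# major (I), G# minor (ii), A# minor (iii), B major (IV), C# major (V), D# minor (vi), E# diminished (vii°).
F major shares 0: none.
D minor (harmonic minor) shares 0: none.
B minor (harmonic minor) shares 1: F#.
The most common triads (1) are shared with B minor.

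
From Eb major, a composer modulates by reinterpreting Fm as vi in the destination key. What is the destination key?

Ab major

The numeral vi denotes a minor triad on scale degree 6. With F on degree 6, the tonic of the new key is Ab.
Degree 6 carries a minor triad in major keys, so the destination is Ab major.
Check: the diatonic triads of Ab major are Ab (I), Bbm (ii), Cm (iii), Db (IV), Eb (V), Fm (vi), Gdim (vii°) — Fm is indeed vi.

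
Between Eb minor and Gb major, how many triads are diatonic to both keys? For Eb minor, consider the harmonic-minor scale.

4

Diatonic triads of Eb minor (harmonic minor): Eb minor (i), F diminished (ii°), Gb augmented (III+), Ab minor (iv), Bb major (V), Cb major (VI), D diminished (vii°).
Diatonic triads of Gb major: Gb major (I), Ab minor (ii), Bb minor (iii), Cb major (IV), Db major (V), Eb minor (vi), F diminished (vii°).
Matching root and quality in both lists: Eb minor, F diminished, Ab minor, Cb major.
That gives 4 common triads.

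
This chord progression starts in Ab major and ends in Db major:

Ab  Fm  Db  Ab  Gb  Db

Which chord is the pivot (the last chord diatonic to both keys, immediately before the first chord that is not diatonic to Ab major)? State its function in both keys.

Ab — I in Ab major, V in Db major

Chords diatonic to Ab major: Ab, Bbm, Cm, Db, Eb, Fm, Gdim.
Reading the progression, the first chord not in that set is Gb, so the modulation leaves Ab major there.
The chord immediately before Gb is Ab, which is diatonic to both keys: I in Ab major and V in Db major.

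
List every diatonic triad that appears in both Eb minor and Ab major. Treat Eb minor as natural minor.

Bbm, Db

Triads in Eb minor (natural minor): Ebm (i), Fdim (ii°), Gb (III), Abm (iv), Bbm (v), Cb (VI), Db (VII).
Triads in Ab major: Ab (I), Bbm (ii), Cm (iii), Db (IV), Eb (V), Fm (vi), Gdim (vii°).
Shared triads with their functions: Bbm (v in Eb minor, ii in Ab major); Db (VII in Eb minor, IV in Ab major).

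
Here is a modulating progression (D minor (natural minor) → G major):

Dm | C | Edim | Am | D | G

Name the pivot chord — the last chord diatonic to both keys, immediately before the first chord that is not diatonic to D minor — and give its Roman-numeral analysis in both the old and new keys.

Chords diatonic to D minor: Dm, Edim, F, Gm, Am, Bb, C.
Reading the progression, the first chord not in that set is D, so the modulation leaves D minor there.
The chord immediately before D is Am, which is diatonic to both keys: v in D minor and ii in G major.

Am — v in D minor, ii in G major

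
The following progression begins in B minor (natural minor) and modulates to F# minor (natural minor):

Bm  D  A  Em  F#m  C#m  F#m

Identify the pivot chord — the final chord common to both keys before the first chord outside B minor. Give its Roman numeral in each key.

F#m — v in B minor, i in F# minor

Chords diatonic to B minor: Bm, C#dim, D, Em, F#m, G, A.
Reading the progression, the first chord not in that set is C#m, so the modulation leaves B minor there.
The chord immediately before C#m is F#m, which is diatonic to both keys: v in B minor and i in F# minor.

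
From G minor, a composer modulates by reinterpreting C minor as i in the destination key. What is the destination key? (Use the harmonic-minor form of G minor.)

C minor

The numeral i denotes a minor triad on scale degree 1. With C on degree 1, the tonic of the new key is C.
Degree 1 carries a minor triad in minor keys, so the destination is C minor.
Check: the diatonic triads of C minor (natural minor) are Cm (i), Ddim (ii°), Eb (III), Fm (iv), Gm (v), Ab (VI), Bb (VII) — C minor is indeed i.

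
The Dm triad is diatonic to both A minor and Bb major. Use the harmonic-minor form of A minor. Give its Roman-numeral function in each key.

iv in A minor; iii in Bb major

The scale of A minor (harmonic minor) is A B C D E F G#; D is degree 4, and the triad built there (D-F-A) is minor, so it is iv.
The scale of Bb major is Bb C D Eb F G A; D is degree 3, and the triad built there (D-F-A) is minor, so it is iii.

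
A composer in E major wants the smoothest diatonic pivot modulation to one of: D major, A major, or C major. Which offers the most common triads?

Triads of E major: E (I), F#m (ii), G#m (iii), A (IV), B (V), C#m (vi), D#dim (vii°).
D major shares 2: F#m, A.
A major shares 4: E, F#m, A, C#m.
C major shares 0: none.
The most common triads (4) are shared with A major.

A major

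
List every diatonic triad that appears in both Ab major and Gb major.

Bbm, Db

Triads in Ab major: Ab (I), Bbm (ii), Cm (iii), Db (IV), Eb (V), Fm (vi), Gdim (vii°).
Triads in Gb major: Gb (I), Abm (ii), Bbm (iii), Cb (IV), Db (V), Ebm (vi), Fdim (vii°).
Shared triads with their functions: Bbm (ii in Ab major, iii in Gb major); Db (IV in Ab major, V in Gb major).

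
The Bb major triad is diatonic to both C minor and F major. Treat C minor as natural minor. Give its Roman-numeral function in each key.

VII in C minor; IV in F major

The scale of C minor (natural minor) is C D Eb F G Ab Bb; Bb is degree 7, and the triad built there (Bb-D-F) is major, so it is VII.
The scale of F major is F G A Bb C D E; Bb is degree 4, and the triad built there (Bb-D-F) is major, so it is IV.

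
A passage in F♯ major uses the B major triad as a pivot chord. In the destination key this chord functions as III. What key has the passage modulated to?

The numeral III denotes a major triad on scale degree 3. With B on degree 3, the tonic of the new key is G♯.
Degree 3 carries a major triad in natural-minor keys, so the destination is G♯ minor.
Check: the diatonic triads of G♯ minor (natural minor) are G♯m (i), A♯dim (ii°), B (III), C♯m (iv), D♯m (v), E (VI), F♯ (VII) — B major is indeed III.

G♯ minor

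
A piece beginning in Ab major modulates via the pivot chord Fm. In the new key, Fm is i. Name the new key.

F minor

The numeral i denotes a minor triad on scale degree 1. With F on degree 1, the tonic of the new key is F.
Degree 1 carries a minor triad in minor keys, so the destination is F minor.
Check: the diatonic triads of F minor (natural minor) are Fm (i), Gdim (ii°), Ab (III), Bbm (iv), Cm (v), Db (VI), Eb (VII) — Fm is indeed i.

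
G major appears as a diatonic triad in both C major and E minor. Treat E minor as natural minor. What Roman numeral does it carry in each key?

The scale of C major is C D E F G A B; G is degree 5, and the triad built there (G-B-D) is major, so it is V.
The scale of E minor (natural minor) is E F# G A B C D; G is degree 3, and the triad built there (G-B-D) is major, so it is III.

V in C major; III in E minor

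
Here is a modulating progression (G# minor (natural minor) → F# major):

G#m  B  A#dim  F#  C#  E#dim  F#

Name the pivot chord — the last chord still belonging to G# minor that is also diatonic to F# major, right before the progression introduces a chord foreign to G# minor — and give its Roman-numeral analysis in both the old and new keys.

Chords diatonic to G# minor: G#m, A#dim, B, C#m, D#m, E, F#.
Reading the progression, the first chord not in that set is C#, so the modulation leaves G# minor there.
The chord immediately before C# is F#, which is diatonic to both keys: VII in G# minor and I in F# major.

F# — VII in G# minor, I in F# major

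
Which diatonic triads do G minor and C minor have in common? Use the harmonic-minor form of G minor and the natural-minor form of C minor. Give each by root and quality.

Gm, Cm, Eb

Triads in G minor (harmonic minor): G minor (i), A diminished (ii°), Bb augmented (III+), C minor (iv), D major (V), Eb major (VI), F# diminished (vii°).
Triads in C minor (natural minor): C minor (i), D diminished (ii°), Eb major (III), F minor (iv), G minor (v), Ab major (VI), Bb major (VII).
Shared triads with their functions: G minor (i in G minor, v in C minor); C minor (iv in G minor, i in C minor); Eb major (VI in G minor, III in C minor).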